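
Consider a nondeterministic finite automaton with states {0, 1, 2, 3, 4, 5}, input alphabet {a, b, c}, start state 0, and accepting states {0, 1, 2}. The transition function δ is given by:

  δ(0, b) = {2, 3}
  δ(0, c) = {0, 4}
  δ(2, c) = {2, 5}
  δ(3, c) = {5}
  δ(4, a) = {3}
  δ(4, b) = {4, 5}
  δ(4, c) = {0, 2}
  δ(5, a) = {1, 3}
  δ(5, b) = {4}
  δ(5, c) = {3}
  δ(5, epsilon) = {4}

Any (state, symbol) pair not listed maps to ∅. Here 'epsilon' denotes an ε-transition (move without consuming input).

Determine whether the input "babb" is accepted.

No

Start in {0}.
Read 'b': {0} → {2, 3}.
Read 'a': {2, 3} → ∅.
The set is empty and remains empty for the remaining 2 symbols.
The final set ∅ contains no accepting state.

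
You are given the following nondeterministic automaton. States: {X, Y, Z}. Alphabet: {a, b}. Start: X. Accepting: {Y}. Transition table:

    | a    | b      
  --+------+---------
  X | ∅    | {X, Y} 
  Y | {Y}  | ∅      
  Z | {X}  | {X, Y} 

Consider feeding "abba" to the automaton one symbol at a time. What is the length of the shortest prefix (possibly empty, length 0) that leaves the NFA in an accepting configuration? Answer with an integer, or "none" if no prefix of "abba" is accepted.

Start in {X}.
Read 'a': {X} → ∅.
The set is empty and remains empty for the remaining 3 symbols.
No reachable set along the way intersects F.

none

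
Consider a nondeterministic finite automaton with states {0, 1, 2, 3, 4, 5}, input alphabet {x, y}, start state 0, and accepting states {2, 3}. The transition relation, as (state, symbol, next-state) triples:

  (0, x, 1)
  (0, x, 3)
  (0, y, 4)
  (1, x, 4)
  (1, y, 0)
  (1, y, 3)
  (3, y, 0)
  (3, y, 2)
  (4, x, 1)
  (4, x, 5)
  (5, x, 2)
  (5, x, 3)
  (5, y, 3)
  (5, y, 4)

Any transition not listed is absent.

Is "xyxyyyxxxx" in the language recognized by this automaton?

Start in {0}.
Read 'x': {0} → {1, 3}.
Read 'y': {1, 3} → {0, 2, 3}.
Read 'x': {0, 2, 3} → {1, 3}.
Read 'y': {1, 3} → {0, 2, 3}.
Read 'y': {0, 2, 3} → {0, 2, 4}.
Read 'y': {0, 2, 4} → {4}.
Read 'x': {4} → {1, 5}.
Read 'x': {1, 5} → {2, 3, 4}.
Read 'x': {2, 3, 4} → {1, 5}.
Read 'x': {1, 5} → {2, 3, 4}.
The final set {2, 3, 4} contains the accepting states 2, 3.

Yes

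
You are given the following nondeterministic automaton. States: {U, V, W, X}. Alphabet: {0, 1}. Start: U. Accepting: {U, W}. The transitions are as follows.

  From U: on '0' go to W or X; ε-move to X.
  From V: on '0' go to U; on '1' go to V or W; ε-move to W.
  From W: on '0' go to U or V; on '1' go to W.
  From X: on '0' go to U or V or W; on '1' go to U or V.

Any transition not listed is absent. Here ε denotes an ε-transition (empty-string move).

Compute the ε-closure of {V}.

Begin with {V}.
ε-move V → W; add W.

{V, W}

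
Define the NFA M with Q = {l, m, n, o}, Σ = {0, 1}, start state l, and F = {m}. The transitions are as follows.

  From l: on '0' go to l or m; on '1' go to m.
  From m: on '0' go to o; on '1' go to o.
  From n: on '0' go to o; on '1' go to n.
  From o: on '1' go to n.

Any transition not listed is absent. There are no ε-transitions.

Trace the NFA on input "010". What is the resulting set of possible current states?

{o}

Start in {l}.
Read '0': {l} → {l, m}.
Read '1': {l, m} → {m, o}.
Read '0': {m, o} → {o}.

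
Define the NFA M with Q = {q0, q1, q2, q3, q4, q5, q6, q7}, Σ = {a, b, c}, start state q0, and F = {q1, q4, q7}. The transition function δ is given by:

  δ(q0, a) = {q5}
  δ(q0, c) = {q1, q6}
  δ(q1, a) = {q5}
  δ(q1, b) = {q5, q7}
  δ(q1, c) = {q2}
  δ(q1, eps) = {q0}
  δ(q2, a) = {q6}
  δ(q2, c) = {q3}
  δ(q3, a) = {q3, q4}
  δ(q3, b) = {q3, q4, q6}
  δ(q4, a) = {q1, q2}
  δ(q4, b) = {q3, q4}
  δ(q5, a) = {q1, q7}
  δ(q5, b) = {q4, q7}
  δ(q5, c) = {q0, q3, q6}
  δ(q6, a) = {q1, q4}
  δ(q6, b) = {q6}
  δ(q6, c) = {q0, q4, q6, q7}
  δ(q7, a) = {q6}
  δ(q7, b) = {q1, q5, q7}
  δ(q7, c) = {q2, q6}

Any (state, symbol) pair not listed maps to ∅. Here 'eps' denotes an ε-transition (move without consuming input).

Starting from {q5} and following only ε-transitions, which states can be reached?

{q5}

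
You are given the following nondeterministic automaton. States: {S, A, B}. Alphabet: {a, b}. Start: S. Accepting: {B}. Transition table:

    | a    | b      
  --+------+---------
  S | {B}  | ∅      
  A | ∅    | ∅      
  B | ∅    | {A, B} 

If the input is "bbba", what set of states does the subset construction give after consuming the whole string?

∅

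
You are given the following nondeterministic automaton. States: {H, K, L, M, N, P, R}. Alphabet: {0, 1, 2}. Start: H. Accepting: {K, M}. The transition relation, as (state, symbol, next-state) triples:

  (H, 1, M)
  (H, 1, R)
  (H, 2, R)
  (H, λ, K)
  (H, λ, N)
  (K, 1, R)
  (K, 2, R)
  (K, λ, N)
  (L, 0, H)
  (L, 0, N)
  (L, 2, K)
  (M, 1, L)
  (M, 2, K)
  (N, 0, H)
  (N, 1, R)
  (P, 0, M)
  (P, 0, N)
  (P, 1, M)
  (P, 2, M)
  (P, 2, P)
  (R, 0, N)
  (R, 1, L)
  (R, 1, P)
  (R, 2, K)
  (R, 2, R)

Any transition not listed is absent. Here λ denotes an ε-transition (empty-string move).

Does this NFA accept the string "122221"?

Start: ε-closure({H}) = {H, K, N}.
Read '1': {H, K, N} → {M, R}.
Read '2': {M, R} → {K, N, R}.
Read '2': {K, N, R} → {K, N, R}.
Read '2': {K, N, R} → {K, N, R}.
Read '2': {K, N, R} → {K, N, R}.
Read '1': {K, N, R} → {L, P, R}.
The final set {L, P, R} contains no accepting state.

No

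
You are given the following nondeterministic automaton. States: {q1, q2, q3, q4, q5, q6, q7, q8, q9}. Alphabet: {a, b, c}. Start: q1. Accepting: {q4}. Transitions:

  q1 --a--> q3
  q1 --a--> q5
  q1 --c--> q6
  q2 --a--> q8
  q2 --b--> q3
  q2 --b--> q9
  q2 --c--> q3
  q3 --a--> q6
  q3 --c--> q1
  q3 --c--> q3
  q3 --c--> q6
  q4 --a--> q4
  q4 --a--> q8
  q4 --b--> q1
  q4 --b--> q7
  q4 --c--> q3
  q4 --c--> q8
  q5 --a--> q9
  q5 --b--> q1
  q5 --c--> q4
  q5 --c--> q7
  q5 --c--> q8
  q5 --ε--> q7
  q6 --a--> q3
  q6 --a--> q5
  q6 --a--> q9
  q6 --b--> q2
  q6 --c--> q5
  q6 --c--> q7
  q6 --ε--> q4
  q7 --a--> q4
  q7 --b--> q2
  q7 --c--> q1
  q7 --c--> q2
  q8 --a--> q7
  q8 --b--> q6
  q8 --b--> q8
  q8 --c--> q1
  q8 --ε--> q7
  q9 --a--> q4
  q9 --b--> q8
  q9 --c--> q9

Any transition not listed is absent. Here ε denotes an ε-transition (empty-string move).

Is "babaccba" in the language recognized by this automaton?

Start in {q1}.
Read 'b': q1→∅; now ∅.
The set is empty and remains empty for the remaining 7 symbols.
The final set ∅ contains no accepting state.

No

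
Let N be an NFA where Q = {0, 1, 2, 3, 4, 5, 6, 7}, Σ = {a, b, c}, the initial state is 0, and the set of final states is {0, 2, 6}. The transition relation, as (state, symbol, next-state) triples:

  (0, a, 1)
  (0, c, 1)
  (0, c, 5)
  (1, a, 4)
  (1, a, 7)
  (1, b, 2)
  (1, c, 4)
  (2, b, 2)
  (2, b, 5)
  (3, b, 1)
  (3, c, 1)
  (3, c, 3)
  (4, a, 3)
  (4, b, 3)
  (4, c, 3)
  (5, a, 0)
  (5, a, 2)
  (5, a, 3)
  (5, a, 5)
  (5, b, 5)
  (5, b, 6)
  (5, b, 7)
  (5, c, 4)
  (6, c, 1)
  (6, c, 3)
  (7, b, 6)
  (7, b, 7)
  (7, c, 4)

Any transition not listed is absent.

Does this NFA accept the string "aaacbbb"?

Start in {0}.
Read 'a': {0} → {1}.
Read 'a': {1} → {4, 7}.
Read 'a': {4, 7} → {3}.
Read 'c': {3} → {1, 3}.
Read 'b': {1, 3} → {1, 2}.
Read 'b': {1, 2} → {2, 5}.
Read 'b': {2, 5} → {2, 5, 6, 7}.
The final set {2, 5, 6, 7} contains the accepting states 2, 6.

Yes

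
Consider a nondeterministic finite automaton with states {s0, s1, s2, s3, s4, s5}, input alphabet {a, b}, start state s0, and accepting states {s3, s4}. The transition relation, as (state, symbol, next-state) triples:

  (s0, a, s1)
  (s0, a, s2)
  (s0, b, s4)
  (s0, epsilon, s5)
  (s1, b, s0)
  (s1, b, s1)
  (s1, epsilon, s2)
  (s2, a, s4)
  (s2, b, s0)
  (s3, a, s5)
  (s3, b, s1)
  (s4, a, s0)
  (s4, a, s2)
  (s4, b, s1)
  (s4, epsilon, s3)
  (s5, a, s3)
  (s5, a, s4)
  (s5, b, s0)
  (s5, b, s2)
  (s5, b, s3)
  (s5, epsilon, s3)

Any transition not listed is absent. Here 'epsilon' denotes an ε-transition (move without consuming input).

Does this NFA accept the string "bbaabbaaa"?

Yes

Start: ε-closure({s0}) = {s0, s3, s5}.
Read 'b': {s0, s3, s5} → {s0, s1, s2, s3, s4, s5}.
Read 'b': {s0, s1, s2, s3, s4, s5} → {s0, s1, s2, s3, s4, s5}.
Read 'a': {s0, s1, s2, s3, s4, s5} → {s0, s1, s2, s3, s4, s5}.
Read 'a': {s0, s1, s2, s3, s4, s5} → {s0, s1, s2, s3, s4, s5}.
Read 'b': {s0, s1, s2, s3, s4, s5} → {s0, s1, s2, s3, s4, s5}.
Read 'b': {s0, s1, s2, s3, s4, s5} → {s0, s1, s2, s3, s4, s5}.
Read 'a': {s0, s1, s2, s3, s4, s5} → {s0, s1, s2, s3, s4, s5}.
Read 'a': {s0, s1, s2, s3, s4, s5} → {s0, s1, s2, s3, s4, s5}.
Read 'a': {s0, s1, s2, s3, s4, s5} → {s0, s1, s2, s3, s4, s5}.
The final set {s0, s1, s2, s3, s4, s5} contains the accepting states s3, s4.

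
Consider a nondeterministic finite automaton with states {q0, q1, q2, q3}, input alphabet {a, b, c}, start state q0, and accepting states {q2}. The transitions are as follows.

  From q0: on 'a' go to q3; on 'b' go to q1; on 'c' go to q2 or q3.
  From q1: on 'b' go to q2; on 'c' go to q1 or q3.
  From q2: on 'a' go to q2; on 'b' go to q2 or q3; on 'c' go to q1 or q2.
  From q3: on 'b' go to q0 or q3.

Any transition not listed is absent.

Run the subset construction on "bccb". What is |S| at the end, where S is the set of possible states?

3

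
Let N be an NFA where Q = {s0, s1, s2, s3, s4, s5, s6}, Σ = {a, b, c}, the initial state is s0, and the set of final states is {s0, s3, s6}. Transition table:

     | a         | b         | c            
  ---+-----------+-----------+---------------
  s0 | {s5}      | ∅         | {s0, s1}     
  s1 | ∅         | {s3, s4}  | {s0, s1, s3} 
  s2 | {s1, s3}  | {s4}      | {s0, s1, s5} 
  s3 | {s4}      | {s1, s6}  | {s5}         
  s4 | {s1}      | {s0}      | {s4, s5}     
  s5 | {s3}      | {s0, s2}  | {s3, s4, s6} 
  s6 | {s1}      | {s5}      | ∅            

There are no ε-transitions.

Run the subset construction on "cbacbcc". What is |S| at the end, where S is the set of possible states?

6

Start in {s0}.
Read 'c': s0→{s0, s1}; now {s0, s1}.
Read 'b': s0→∅, s1→{s3, s4}; now {s3, s4}.
Read 'a': s3→{s4}, s4→{s1}; now {s1, s4}.
Read 'c': s1→{s0, s1, s3}, s4→{s4, s5}; now {s0, s1, s3, s4, s5}.
Read 'b': s0→∅, s1→{s3, s4}, s3→{s1, s6}, s4→{s0}, s5→{s0, s2}; now {s0, s1, s2, s3, s4, s6}.
Read 'c': s0→{s0, s1}, s1→{s0, s1, s3}, s2→{s0, s1, s5}, s3→{s5}, s4→{s4, s5}, s6→∅; now {s0, s1, s3, s4, s5}.
Read 'c': s0→{s0, s1}, s1→{s0, s1, s3}, s3→{s5}, s4→{s4, s5}, s5→{s3, s4, s6}; now {s0, s1, s3, s4, s5, s6}.
That set has 6 states.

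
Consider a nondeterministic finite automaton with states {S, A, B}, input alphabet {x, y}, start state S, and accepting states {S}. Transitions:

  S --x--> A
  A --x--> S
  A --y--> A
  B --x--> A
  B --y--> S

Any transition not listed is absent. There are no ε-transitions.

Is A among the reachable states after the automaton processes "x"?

Yes

Start in {S}.
Read 'x': S→{A}; now {A}.
State A is in {A}.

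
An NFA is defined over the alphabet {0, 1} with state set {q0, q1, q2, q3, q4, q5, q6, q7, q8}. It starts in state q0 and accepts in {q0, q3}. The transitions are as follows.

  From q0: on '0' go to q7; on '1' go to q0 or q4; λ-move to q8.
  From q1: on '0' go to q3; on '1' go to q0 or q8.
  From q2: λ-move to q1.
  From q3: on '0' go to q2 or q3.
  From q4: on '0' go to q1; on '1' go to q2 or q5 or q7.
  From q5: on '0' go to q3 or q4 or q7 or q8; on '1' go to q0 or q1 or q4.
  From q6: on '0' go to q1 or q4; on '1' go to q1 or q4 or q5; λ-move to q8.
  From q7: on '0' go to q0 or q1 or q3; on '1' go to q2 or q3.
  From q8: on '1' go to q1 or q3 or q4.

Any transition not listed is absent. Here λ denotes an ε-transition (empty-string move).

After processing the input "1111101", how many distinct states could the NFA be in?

Start: ε-closure({q0}) = {q0, q8}.
Read '1': {q0, q8} → {q0, q1, q3, q4, q8}.
Read '1': {q0, q1, q3, q4, q8} → {q0, q1, q2, q3, q4, q5, q7, q8}.
Read '1': {q0, q1, q2, q3, q4, q5, q7, q8} → {q0, q1, q2, q3, q4, q5, q7, q8}.
Read '1': {q0, q1, q2, q3, q4, q5, q7, q8} → {q0, q1, q2, q3, q4, q5, q7, q8}.
Read '1': {q0, q1, q2, q3, q4, q5, q7, q8} → {q0, q1, q2, q3, q4, q5, q7, q8}.
Read '0': {q0, q1, q2, q3, q4, q5, q7, q8} → {q0, q1, q2, q3, q4, q7, q8}.
Read '1': {q0, q1, q2, q3, q4, q7, q8} → {q0, q1, q2, q3, q4, q5, q7, q8}.
That set has 8 states.

8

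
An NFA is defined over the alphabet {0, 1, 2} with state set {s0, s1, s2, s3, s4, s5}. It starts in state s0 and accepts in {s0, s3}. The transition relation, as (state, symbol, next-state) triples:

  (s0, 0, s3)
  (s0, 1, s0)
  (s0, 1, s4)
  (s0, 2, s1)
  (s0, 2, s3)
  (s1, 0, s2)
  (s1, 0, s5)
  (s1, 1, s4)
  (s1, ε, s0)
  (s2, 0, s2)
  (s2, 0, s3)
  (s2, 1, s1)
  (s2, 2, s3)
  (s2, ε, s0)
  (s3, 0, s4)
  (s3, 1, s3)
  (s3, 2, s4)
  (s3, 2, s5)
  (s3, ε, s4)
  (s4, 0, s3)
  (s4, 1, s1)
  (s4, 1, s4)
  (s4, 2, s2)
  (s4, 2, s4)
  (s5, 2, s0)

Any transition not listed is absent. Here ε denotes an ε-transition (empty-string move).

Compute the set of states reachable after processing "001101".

Start in {s0}.
Read '0': {s0} → {s3, s4}.
Read '0': {s3, s4} → {s3, s4}.
Read '1': {s3, s4} → {s0, s1, s3, s4}.
Read '1': {s0, s1, s3, s4} → {s0, s1, s3, s4}.
Read '0': {s0, s1, s3, s4} → {s0, s2, s3, s4, s5}.
Read '1': {s0, s2, s3, s4, s5} → {s0, s1, s3, s4}.

{s0, s1, s3, s4}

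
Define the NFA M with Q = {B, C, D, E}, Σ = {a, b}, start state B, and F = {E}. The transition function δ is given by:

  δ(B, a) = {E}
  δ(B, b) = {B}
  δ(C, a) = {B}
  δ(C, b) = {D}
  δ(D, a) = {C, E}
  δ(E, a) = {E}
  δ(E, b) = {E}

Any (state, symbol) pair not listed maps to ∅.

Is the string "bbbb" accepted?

No

Start in {B}.
Read 'b': {B} → {B}.
Read 'b': {B} → {B}.
Read 'b': {B} → {B}.
Read 'b': {B} → {B}.
The final set {B} contains no accepting state.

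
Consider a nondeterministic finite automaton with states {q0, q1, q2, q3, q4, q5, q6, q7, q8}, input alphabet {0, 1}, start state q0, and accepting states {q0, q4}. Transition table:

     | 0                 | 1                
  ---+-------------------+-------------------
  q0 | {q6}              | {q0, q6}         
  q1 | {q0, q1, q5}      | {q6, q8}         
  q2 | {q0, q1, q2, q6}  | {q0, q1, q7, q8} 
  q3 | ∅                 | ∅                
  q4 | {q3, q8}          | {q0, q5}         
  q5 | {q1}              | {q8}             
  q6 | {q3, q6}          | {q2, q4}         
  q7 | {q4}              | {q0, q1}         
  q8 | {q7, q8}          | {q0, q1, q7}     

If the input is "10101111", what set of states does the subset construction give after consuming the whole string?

{q0, q1, q2, q4, q5, q6, q7, q8}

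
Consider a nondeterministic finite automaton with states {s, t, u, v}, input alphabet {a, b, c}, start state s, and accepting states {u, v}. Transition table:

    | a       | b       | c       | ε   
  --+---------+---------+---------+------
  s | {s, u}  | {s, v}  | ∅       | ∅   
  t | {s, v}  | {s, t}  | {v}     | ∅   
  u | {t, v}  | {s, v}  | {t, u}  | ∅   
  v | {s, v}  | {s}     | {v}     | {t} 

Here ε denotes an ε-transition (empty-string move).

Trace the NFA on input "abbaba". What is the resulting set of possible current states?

Start in {s}.
Read 'a': s→{s, u}; now {s, u}.
Read 'b': s→{s, v}, u→{s, v}; union {s, v}; ε-closure = {s, t, v}.
Read 'b': s→{s, v}, t→{s, t}, v→{s}; now {s, t, v}.
Read 'a': s→{s, u}, t→{s, v}, v→{s, v}; union {s, u, v}; ε-closure = {s, t, u, v}.
Read 'b': s→{s, v}, t→{s, t}, u→{s, v}, v→{s}; now {s, t, v}.
Read 'a': s→{s, u}, t→{s, v}, v→{s, v}; union {s, u, v}; ε-closure = {s, t, u, v}.

{s, t, u, v}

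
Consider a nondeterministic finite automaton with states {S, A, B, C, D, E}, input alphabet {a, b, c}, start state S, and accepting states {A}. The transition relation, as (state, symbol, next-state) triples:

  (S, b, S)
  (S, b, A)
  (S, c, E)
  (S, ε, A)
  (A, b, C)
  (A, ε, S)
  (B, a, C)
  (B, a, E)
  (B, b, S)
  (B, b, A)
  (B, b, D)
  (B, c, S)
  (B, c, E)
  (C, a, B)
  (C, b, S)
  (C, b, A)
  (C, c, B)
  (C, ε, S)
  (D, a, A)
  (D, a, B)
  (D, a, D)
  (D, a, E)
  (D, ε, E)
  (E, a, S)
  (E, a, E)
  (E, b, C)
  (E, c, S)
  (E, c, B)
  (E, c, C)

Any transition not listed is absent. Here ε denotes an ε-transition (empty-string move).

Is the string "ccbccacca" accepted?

Yes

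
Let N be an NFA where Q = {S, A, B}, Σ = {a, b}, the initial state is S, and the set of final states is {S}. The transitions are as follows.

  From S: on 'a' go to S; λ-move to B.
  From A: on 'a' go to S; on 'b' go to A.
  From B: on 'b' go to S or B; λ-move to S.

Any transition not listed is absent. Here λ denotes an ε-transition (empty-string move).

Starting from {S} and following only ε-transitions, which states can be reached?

Begin with {S}.
ε-move S → B; add B.

{S, B}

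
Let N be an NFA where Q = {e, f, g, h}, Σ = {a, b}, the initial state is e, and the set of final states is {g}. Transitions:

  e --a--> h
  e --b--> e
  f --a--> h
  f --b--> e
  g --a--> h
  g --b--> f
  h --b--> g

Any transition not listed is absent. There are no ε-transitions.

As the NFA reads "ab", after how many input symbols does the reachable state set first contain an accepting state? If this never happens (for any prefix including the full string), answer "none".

2

Start in {e}.
Read 'a': e→{h}; now {h}.
Read 'b': h→{g}; now {g}.
None of the earlier sets intersect F, but {g} does.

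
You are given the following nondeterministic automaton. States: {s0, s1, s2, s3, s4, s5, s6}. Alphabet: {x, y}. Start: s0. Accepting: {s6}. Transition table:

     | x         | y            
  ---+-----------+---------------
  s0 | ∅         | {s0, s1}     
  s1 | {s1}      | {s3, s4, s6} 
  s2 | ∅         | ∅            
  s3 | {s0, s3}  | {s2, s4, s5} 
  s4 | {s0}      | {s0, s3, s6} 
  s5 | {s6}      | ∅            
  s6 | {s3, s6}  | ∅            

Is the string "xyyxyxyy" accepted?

No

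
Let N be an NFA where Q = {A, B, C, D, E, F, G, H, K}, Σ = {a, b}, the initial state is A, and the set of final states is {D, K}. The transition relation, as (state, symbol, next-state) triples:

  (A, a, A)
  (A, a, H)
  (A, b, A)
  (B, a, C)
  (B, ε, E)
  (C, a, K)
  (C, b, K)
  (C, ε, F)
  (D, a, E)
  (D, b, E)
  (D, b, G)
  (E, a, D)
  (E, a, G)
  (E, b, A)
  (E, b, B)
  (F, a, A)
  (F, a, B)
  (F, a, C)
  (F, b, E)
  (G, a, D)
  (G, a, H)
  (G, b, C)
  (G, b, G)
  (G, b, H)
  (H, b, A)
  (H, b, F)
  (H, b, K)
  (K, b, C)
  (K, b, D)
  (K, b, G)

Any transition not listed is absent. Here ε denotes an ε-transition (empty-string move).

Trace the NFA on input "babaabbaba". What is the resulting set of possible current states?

{A, B, C, D, E, F, G, H, K}

Start in {A}.
Read 'b': {A} → {A}.
Read 'a': {A} → {A, H}.
Read 'b': {A, H} → {A, F, K}.
Read 'a': {A, F, K} → {A, B, C, E, F, H}.
Read 'a': {A, B, C, E, F, H} → {A, B, C, D, E, F, G, H, K}.
Read 'b': {A, B, C, D, E, F, G, H, K} → {A, B, C, D, E, F, G, H, K}.
Read 'b': {A, B, C, D, E, F, G, H, K} → {A, B, C, D, E, F, G, H, K}.
Read 'a': {A, B, C, D, E, F, G, H, K} → {A, B, C, D, E, F, G, H, K}.
Read 'b': {A, B, C, D, E, F, G, H, K} → {A, B, C, D, E, F, G, H, K}.
Read 'a': {A, B, C, D, E, F, G, H, K} → {A, B, C, D, E, F, G, H, K}.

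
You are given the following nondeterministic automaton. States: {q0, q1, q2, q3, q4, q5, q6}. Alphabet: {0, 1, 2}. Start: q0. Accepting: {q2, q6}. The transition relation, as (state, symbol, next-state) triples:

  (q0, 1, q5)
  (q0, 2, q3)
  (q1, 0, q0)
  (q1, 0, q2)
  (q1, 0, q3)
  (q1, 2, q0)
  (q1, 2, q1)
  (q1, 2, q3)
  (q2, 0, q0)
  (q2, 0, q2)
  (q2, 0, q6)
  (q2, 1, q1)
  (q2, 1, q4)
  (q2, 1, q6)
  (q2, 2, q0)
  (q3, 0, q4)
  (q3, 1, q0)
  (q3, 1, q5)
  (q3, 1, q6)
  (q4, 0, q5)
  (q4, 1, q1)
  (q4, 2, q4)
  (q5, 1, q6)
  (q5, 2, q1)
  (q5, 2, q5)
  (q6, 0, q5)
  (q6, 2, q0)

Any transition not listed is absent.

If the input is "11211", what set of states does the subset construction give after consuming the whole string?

{q6}

Start in {q0}.
Read '1': {q0} → {q5}.
Read '1': {q5} → {q6}.
Read '2': {q6} → {q0}.
Read '1': {q0} → {q5}.
Read '1': {q5} → {q6}.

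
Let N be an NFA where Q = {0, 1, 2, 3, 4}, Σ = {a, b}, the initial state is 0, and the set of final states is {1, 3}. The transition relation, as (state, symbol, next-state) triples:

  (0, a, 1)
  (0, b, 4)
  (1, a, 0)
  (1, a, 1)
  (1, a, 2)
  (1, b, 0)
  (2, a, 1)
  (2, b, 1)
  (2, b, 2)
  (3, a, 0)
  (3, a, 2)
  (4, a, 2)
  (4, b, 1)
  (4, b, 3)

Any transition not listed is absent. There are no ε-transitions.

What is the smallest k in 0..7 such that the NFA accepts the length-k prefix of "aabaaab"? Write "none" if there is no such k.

1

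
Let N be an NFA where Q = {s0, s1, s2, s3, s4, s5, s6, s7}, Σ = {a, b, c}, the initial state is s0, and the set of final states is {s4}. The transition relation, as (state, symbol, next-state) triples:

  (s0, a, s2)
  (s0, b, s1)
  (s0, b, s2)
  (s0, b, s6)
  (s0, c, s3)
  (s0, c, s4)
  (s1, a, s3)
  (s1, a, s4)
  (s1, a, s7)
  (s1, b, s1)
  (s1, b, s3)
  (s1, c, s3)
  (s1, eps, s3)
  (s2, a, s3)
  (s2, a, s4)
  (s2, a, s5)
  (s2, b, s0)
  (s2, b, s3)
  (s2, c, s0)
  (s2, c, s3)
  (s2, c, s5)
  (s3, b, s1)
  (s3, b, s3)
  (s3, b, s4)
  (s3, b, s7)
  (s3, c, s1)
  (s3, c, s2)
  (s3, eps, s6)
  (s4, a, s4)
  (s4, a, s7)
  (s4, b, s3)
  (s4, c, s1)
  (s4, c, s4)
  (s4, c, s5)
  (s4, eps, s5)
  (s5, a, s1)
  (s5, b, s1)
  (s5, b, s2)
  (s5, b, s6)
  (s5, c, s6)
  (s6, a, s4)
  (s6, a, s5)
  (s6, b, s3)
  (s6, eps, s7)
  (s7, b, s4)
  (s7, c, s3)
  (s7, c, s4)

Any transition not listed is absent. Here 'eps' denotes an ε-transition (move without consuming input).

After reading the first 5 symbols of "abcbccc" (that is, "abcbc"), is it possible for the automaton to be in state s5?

Start in {s0}.
Read 'a': {s0} → {s2}.
Read 'b': {s2} → {s0, s3, s6, s7}.
Read 'c': {s0, s3, s6, s7} → {s1, s2, s3, s4, s5, s6, s7}.
Read 'b': {s1, s2, s3, s4, s5, s6, s7} → {s0, s1, s2, s3, s4, s5, s6, s7}.
Read 'c': {s0, s1, s2, s3, s4, s5, s6, s7} → {s0, s1, s2, s3, s4, s5, s6, s7}.
State s5 is in {s0, s1, s2, s3, s4, s5, s6, s7}.

Yes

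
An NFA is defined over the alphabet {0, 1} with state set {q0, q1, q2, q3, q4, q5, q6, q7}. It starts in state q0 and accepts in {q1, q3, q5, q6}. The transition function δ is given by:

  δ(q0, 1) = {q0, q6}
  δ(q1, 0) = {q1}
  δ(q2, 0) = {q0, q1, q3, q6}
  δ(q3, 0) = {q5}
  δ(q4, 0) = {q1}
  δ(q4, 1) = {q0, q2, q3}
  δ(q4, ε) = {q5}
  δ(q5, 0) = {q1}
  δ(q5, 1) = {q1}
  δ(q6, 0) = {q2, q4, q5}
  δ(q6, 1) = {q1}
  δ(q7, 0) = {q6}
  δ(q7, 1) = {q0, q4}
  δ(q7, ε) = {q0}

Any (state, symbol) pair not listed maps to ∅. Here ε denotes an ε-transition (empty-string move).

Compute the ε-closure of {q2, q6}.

{q2, q6}

Begin with {q2, q6}.
No ε-moves leave this set, so the closure equals the set itself.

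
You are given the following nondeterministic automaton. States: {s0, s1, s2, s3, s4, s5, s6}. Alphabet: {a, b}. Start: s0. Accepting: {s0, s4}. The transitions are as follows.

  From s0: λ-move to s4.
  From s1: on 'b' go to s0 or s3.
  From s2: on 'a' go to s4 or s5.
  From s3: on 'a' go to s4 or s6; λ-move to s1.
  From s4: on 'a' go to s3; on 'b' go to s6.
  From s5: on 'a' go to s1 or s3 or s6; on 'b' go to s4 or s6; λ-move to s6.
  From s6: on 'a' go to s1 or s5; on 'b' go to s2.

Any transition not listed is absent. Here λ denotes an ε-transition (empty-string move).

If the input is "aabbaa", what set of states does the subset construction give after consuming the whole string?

Start: ε-closure({s0}) = {s0, s4}.
Read 'a': s0→∅, s4→{s3}; union {s3}; ε-closure = {s1, s3}.
Read 'a': s1→∅, s3→{s4, s6}; now {s4, s6}.
Read 'b': s4→{s6}, s6→{s2}; now {s2, s6}.
Read 'b': s2→∅, s6→{s2}; now {s2}.
Read 'a': s2→{s4, s5}; union {s4, s5}; ε-closure = {s4, s5, s6}.
Read 'a': s4→{s3}, s5→{s1, s3, s6}, s6→{s1, s5}; now {s1, s3, s5, s6}.

{s1, s3, s5, s6}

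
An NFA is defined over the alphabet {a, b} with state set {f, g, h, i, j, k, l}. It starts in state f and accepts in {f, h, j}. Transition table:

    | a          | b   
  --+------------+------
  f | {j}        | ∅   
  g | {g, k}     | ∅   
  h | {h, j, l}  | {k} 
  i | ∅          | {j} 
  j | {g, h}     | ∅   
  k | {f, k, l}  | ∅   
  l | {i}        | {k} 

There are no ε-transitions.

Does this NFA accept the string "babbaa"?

No

Start in {f}.
Read 'b': {f} → ∅.
The set is empty and remains empty for the remaining 5 symbols.
The final set ∅ contains no accepting state.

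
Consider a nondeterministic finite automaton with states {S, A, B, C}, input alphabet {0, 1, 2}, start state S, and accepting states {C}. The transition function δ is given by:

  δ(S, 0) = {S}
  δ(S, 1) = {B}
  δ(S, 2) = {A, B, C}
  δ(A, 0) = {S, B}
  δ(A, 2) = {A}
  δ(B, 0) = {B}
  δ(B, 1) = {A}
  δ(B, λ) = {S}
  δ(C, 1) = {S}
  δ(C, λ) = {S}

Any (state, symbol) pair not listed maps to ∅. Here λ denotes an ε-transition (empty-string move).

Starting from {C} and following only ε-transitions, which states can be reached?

{S, C}

Begin with {C}.
ε-move C → S; add S.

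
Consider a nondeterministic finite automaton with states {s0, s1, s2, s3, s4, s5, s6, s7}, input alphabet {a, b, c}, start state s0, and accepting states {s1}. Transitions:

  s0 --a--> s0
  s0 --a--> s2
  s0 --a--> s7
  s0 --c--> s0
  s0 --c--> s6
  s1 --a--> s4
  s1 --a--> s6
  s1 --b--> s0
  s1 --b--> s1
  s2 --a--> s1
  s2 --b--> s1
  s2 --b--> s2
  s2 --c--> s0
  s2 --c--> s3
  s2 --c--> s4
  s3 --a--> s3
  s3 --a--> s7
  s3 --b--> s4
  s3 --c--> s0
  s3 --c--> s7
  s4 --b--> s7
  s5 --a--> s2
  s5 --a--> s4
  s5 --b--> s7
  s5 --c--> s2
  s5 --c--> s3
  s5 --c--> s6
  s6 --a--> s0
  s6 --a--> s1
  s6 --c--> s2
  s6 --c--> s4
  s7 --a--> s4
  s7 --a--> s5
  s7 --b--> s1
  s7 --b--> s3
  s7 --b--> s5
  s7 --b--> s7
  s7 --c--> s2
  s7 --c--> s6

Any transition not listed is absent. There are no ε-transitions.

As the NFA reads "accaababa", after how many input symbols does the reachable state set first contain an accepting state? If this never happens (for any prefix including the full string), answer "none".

Start in {s0}.
Read 'a': {s0} → {s0, s2, s7}.
Read 'c': {s0, s2, s7} → {s0, s2, s3, s4, s6}.
Read 'c': {s0, s2, s3, s4, s6} → {s0, s2, s3, s4, s6, s7}.
Read 'a': {s0, s2, s3, s4, s6, s7} → {s0, s1, s2, s3, s4, s5, s7}.
None of the earlier sets intersect F, but {s0, s1, s2, s3, s4, s5, s7} does.

4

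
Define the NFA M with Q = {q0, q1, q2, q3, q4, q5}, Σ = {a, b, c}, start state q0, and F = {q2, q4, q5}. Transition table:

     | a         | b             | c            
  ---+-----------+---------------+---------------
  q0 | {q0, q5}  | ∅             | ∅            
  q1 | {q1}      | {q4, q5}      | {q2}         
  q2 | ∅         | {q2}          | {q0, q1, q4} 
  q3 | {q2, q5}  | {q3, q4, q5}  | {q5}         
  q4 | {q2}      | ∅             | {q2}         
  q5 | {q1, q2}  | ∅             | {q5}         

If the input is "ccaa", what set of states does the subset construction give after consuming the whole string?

∅

Start in {q0}.
Read 'c': {q0} → ∅.
The set is empty and remains empty for the remaining 3 symbols.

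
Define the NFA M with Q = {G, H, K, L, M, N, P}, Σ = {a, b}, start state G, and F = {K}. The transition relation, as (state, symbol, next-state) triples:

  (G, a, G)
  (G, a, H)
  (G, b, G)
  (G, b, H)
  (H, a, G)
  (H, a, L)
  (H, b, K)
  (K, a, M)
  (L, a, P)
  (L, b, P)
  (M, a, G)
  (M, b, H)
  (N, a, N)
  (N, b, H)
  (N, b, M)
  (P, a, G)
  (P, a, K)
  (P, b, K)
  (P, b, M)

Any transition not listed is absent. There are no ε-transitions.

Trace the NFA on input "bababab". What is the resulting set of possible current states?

{G, H, K, P}

Start in {G}.
Read 'b': {G} → {G, H}.
Read 'a': {G, H} → {G, H, L}.
Read 'b': {G, H, L} → {G, H, K, P}.
Read 'a': {G, H, K, P} → {G, H, K, L, M}.
Read 'b': {G, H, K, L, M} → {G, H, K, P}.
Read 'a': {G, H, K, P} → {G, H, K, L, M}.
Read 'b': {G, H, K, L, M} → {G, H, K, P}.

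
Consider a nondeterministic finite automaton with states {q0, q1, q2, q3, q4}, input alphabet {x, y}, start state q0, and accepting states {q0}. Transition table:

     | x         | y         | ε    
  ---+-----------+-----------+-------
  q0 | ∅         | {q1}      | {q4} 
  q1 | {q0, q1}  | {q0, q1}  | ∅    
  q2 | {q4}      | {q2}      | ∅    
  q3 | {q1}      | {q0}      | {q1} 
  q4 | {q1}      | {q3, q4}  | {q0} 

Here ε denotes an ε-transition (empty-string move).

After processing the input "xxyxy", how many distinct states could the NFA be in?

4

Start: ε-closure({q0}) = {q0, q4}.
Read 'x': q0→∅, q4→{q1}; now {q1}.
Read 'x': q1→{q0, q1}; union {q0, q1}; ε-closure = {q0, q1, q4}.
Read 'y': q0→{q1}, q1→{q0, q1}, q4→{q3, q4}; now {q0, q1, q3, q4}.
Read 'x': q0→∅, q1→{q0, q1}, q3→{q1}, q4→{q1}; union {q0, q1}; ε-closure = {q0, q1, q4}.
Read 'y': q0→{q1}, q1→{q0, q1}, q4→{q3, q4}; now {q0, q1, q3, q4}.
That set has 4 states.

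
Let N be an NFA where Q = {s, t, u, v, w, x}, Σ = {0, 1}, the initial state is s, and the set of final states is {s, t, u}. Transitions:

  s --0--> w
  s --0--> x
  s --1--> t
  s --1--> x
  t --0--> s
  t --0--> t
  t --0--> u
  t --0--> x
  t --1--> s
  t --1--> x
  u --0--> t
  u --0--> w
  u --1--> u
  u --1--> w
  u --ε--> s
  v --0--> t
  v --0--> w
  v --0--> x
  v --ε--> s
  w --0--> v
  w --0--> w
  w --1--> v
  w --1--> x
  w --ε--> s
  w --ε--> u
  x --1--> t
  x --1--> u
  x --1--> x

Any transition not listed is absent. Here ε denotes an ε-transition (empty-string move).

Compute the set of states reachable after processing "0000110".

Start in {s}.
Read '0': s→{w, x}; union {w, x}; ε-closure = {s, u, w, x}.
Read '0': s→{w, x}, u→{t, w}, w→{v, w}, x→∅; union {t, v, w, x}; ε-closure = {s, t, u, v, w, x}.
Read '0': s→{w, x}, t→{s, t, u, x}, u→{t, w}, v→{t, w, x}, w→{v, w}, x→∅; now {s, t, u, v, w, x}.
Read '0': s→{w, x}, t→{s, t, u, x}, u→{t, w}, v→{t, w, x}, w→{v, w}, x→∅; now {s, t, u, v, w, x}.
Read '1': s→{t, x}, t→{s, x}, u→{u, w}, v→∅, w→{v, x}, x→{t, u, x}; now {s, t, u, v, w, x}.
Read '1': s→{t, x}, t→{s, x}, u→{u, w}, v→∅, w→{v, x}, x→{t, u, x}; now {s, t, u, v, w, x}.
Read '0': s→{w, x}, t→{s, t, u, x}, u→{t, w}, v→{t, w, x}, w→{v, w}, x→∅; now {s, t, u, v, w, x}.

{s, t, u, v, w, x}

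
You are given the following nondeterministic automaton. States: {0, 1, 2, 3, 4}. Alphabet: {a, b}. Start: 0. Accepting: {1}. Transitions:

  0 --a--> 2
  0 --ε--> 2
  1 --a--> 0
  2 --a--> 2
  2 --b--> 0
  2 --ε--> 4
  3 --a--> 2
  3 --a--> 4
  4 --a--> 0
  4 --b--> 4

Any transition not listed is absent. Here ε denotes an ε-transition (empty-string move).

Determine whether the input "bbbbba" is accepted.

Start: ε-closure({0}) = {0, 2, 4}.
Read 'b': 0→∅, 2→{0}, 4→{4}; union {0, 4}; ε-closure = {0, 2, 4}.
Read 'b': 0→∅, 2→{0}, 4→{4}; union {0, 4}; ε-closure = {0, 2, 4}.
Read 'b': 0→∅, 2→{0}, 4→{4}; union {0, 4}; ε-closure = {0, 2, 4}.
Read 'b': 0→∅, 2→{0}, 4→{4}; union {0, 4}; ε-closure = {0, 2, 4}.
Read 'b': 0→∅, 2→{0}, 4→{4}; union {0, 4}; ε-closure = {0, 2, 4}.
Read 'a': 0→{2}, 2→{2}, 4→{0}; union {0, 2}; ε-closure = {0, 2, 4}.
The final set {0, 2, 4} contains no accepting state.

No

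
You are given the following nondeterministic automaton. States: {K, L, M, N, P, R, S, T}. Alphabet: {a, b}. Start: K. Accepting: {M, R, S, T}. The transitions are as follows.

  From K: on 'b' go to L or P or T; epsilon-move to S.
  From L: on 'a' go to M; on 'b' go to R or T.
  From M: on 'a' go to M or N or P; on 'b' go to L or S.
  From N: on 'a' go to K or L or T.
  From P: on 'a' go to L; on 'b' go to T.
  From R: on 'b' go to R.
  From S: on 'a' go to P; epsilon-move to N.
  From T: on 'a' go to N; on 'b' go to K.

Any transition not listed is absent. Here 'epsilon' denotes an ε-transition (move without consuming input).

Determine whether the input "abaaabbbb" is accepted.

Yes

Start: ε-closure({K}) = {K, N, S}.
Read 'a': K→∅, N→{K, L, T}, S→{P}; union {K, L, P, T}; ε-closure = {K, L, N, P, S, T}.
Read 'b': K→{L, P, T}, L→{R, T}, N→∅, P→{T}, S→∅, T→{K}; union {K, L, P, R, T}; ε-closure = {K, L, N, P, R, S, T}.
Read 'a': K→∅, L→{M}, N→{K, L, T}, P→{L}, R→∅, S→{P}, T→{N}; union {K, L, M, N, P, T}; ε-closure = {K, L, M, N, P, S, T}.
Read 'a': K→∅, L→{M}, M→{M, N, P}, N→{K, L, T}, P→{L}, S→{P}, T→{N}; union {K, L, M, N, P, T}; ε-closure = {K, L, M, N, P, S, T}.
Read 'a': K→∅, L→{M}, M→{M, N, P}, N→{K, L, T}, P→{L}, S→{P}, T→{N}; union {K, L, M, N, P, T}; ε-closure = {K, L, M, N, P, S, T}.
Read 'b': K→{L, P, T}, L→{R, T}, M→{L, S}, N→∅, P→{T}, S→∅, T→{K}; union {K, L, P, R, S, T}; ε-closure = {K, L, N, P, R, S, T}.
Read 'b': K→{L, P, T}, L→{R, T}, N→∅, P→{T}, R→{R}, S→∅, T→{K}; union {K, L, P, R, T}; ε-closure = {K, L, N, P, R, S, T}.
Read 'b': K→{L, P, T}, L→{R, T}, N→∅, P→{T}, R→{R}, S→∅, T→{K}; union {K, L, P, R, T}; ε-closure = {K, L, N, P, R, S, T}.
Read 'b': K→{L, P, T}, L→{R, T}, N→∅, P→{T}, R→{R}, S→∅, T→{K}; union {K, L, P, R, T}; ε-closure = {K, L, N, P, R, S, T}.
The final set {K, L, N, P, R, S, T} contains the accepting states R, S, T.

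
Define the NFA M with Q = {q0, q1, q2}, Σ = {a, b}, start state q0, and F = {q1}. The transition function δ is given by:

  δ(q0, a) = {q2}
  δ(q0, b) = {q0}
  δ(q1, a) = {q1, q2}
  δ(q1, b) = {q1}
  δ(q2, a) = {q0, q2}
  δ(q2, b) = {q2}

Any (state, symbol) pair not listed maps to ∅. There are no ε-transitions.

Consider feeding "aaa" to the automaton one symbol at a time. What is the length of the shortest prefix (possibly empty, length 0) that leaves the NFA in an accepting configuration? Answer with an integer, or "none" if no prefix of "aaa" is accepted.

Start in {q0}.
Read 'a': q0→{q2}; now {q2}.
Read 'a': q2→{q0, q2}; now {q0, q2}.
Read 'a': q0→{q2}, q2→{q0, q2}; now {q0, q2}.
No reachable set along the way intersects F.

none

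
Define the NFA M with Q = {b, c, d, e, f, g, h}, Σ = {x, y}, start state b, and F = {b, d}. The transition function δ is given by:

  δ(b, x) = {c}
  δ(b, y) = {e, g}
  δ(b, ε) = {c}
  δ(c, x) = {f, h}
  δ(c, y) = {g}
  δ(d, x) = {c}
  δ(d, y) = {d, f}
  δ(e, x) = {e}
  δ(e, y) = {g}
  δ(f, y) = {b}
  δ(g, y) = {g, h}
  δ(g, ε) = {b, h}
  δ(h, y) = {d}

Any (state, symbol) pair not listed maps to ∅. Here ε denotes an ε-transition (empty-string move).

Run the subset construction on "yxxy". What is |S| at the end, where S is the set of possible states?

5

Start: ε-closure({b}) = {b, c}.
Read 'y': {b, c} → {b, c, e, g, h}.
Read 'x': {b, c, e, g, h} → {c, e, f, h}.
Read 'x': {c, e, f, h} → {e, f, h}.
Read 'y': {e, f, h} → {b, c, d, g, h}.
That set has 5 states.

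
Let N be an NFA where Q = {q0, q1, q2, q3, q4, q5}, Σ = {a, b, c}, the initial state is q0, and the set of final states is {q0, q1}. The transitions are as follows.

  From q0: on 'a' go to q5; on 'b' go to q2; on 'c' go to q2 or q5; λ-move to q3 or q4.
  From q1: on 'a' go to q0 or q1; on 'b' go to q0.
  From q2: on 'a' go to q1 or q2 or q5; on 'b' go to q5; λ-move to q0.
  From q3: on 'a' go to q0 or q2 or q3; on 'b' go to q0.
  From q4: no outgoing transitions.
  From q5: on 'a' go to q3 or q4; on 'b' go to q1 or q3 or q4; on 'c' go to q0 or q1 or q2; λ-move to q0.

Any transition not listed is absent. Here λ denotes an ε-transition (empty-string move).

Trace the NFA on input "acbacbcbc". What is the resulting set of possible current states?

{q0, q1, q2, q3, q4, q5}

Start: ε-closure({q0}) = {q0, q3, q4}.
Read 'a': {q0, q3, q4} → {q0, q2, q3, q4, q5}.
Read 'c': {q0, q2, q3, q4, q5} → {q0, q1, q2, q3, q4, q5}.
Read 'b': {q0, q1, q2, q3, q4, q5} → {q0, q1, q2, q3, q4, q5}.
Read 'a': {q0, q1, q2, q3, q4, q5} → {q0, q1, q2, q3, q4, q5}.
Read 'c': {q0, q1, q2, q3, q4, q5} → {q0, q1, q2, q3, q4, q5}.
Read 'b': {q0, q1, q2, q3, q4, q5} → {q0, q1, q2, q3, q4, q5}.
Read 'c': {q0, q1, q2, q3, q4, q5} → {q0, q1, q2, q3, q4, q5}.
Read 'b': {q0, q1, q2, q3, q4, q5} → {q0, q1, q2, q3, q4, q5}.
Read 'c': {q0, q1, q2, q3, q4, q5} → {q0, q1, q2, q3, q4, q5}.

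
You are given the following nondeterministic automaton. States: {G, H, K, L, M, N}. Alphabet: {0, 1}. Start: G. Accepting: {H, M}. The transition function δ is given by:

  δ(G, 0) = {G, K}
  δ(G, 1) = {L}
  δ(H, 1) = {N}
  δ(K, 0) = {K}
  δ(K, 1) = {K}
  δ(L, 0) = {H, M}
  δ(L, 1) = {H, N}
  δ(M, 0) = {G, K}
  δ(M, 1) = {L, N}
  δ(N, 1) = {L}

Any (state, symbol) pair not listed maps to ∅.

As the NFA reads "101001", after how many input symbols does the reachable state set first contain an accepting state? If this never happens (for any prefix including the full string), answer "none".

2

Start in {G}.
Read '1': G→{L}; now {L}.
Read '0': L→{H, M}; now {H, M}.
None of the earlier sets intersect F, but {H, M} does.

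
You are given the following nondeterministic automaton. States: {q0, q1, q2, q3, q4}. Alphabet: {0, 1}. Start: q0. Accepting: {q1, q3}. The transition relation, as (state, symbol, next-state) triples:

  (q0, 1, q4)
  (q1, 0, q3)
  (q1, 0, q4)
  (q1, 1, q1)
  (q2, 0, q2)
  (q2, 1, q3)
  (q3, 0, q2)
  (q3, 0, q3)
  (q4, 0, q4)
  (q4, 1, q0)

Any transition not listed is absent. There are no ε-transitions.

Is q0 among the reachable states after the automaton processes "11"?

Yes

Start in {q0}.
Read '1': {q0} → {q4}.
Read '1': {q4} → {q0}.
State q0 is in {q0}.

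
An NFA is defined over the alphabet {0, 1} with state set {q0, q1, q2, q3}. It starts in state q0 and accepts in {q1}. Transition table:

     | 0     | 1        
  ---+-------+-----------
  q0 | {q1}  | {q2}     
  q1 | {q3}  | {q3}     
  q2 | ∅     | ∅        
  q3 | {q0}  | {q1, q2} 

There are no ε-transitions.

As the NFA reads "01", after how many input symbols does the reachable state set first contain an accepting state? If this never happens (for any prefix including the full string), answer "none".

1

Start in {q0}.
Read '0': q0→{q1}; now {q1}.
None of the earlier sets intersect F, but {q1} does.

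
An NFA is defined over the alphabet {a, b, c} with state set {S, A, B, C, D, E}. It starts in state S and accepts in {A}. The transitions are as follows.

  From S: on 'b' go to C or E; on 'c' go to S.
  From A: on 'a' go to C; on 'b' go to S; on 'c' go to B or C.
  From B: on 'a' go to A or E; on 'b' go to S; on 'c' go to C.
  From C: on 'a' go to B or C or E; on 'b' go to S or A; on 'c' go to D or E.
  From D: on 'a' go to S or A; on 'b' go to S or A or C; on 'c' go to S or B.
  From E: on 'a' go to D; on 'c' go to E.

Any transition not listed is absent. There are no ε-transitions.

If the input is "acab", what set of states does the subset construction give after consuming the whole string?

∅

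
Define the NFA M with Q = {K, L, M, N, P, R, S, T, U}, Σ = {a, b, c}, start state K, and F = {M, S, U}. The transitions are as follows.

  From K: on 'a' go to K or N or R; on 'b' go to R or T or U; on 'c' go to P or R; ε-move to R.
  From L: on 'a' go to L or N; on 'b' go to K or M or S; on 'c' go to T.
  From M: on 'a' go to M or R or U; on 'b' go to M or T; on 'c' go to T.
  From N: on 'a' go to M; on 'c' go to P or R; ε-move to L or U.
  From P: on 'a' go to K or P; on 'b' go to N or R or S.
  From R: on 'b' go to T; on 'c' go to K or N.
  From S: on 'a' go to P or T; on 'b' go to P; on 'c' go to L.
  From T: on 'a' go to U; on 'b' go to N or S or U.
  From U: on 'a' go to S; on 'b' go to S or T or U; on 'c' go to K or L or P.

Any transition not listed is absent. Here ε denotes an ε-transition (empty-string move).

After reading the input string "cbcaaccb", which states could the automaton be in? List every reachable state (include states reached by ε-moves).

{K, L, M, N, R, S, T, U}

Start: ε-closure({K}) = {K, R}.
Read 'c': K→{P, R}, R→{K, N}; union {K, N, P, R}; ε-closure = {K, L, N, P, R, U}.
Read 'b': K→{R, T, U}, L→{K, M, S}, N→∅, P→{N, R, S}, R→{T}, U→{S, T, U}; union {K, M, N, R, S, T, U}; ε-closure = {K, L, M, N, R, S, T, U}.
Read 'c': K→{P, R}, L→{T}, M→{T}, N→{P, R}, R→{K, N}, S→{L}, T→∅, U→{K, L, P}; union {K, L, N, P, R, T}; ε-closure = {K, L, N, P, R, T, U}.
Read 'a': K→{K, N, R}, L→{L, N}, N→{M}, P→{K, P}, R→∅, T→{U}, U→{S}; now {K, L, M, N, P, R, S, U}.
Read 'a': K→{K, N, R}, L→{L, N}, M→{M, R, U}, N→{M}, P→{K, P}, R→∅, S→{P, T}, U→{S}; now {K, L, M, N, P, R, S, T, U}.
Read 'c': K→{P, R}, L→{T}, M→{T}, N→{P, R}, P→∅, R→{K, N}, S→{L}, T→∅, U→{K, L, P}; union {K, L, N, P, R, T}; ε-closure = {K, L, N, P, R, T, U}.
Read 'c': K→{P, R}, L→{T}, N→{P, R}, P→∅, R→{K, N}, T→∅, U→{K, L, P}; union {K, L, N, P, R, T}; ε-closure = {K, L, N, P, R, T, U}.
Read 'b': K→{R, T, U}, L→{K, M, S}, N→∅, P→{N, R, S}, R→{T}, T→{N, S, U}, U→{S, T, U}; union {K, M, N, R, S, T, U}; ε-closure = {K, L, M, N, R, S, T, U}.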